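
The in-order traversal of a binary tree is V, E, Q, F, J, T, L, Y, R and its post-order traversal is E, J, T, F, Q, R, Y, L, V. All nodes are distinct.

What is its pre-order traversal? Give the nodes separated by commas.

V, L, Q, E, F, T, J, Y, R

The last element of post-order is the root; it splits in-order into left and right subtrees.
Root V: left subtree has 0 nodes { }, right has 8 {E, Q, F, J, T, L, Y, R}.
  Root L: left subtree has 5 nodes {E, Q, F, J, T}, right has 2 {Y, R}.
    Root Q: left subtree has 1 node {E}, right has 3 {F, J, T}.
      Root F: left subtree has 0 nodes { }, right has 2 {J, T}.
        Root T: left subtree has 1 node {J}, right has 0 { }.
    Root Y: left subtree has 0 nodes { }, right has 1 {R}.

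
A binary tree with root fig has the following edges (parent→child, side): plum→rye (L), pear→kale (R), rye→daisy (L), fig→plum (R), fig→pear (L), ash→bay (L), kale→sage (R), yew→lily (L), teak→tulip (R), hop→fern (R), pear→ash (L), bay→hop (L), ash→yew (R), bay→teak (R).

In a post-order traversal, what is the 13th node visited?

Post-order visits the left subtree, then the right subtree, then the node.
At fig: go left to pear.
  At pear: go left to ash.
    At ash: go left to bay.
      At bay: go left to hop.
        At hop: no left child.
        At hop: go right to fern.
          fern is a leaf — visit fern.
        Visit hop.
      At bay: go right to teak.
        At teak: no left child.
        At teak: go right to tulip.
          tulip is a leaf — visit tulip.
        Visit teak.
      Visit bay.
    At ash: go right to yew.
      At yew: go left to lily.
        lily is a leaf — visit lily.
      At yew: no right child.
      Visit yew.
    Visit ash.
  At pear: go right to kale.
    At kale: no left child.
    At kale: go right to sage.
      sage is a leaf — visit sage.
    Visit kale.
  Visit pear.
At fig: go right to plum.
  At plum: go left to rye.
    At rye: go left to daisy.
      daisy is a leaf — visit daisy.
    At rye: no right child.
    Visit rye.
  At plum: no right child.
  Visit plum.
Visit fig.
Full post-order sequence: fern, hop, tulip, teak, bay, lily, yew, ash, sage, kale, pear, daisy, rye, plum, fig.

rye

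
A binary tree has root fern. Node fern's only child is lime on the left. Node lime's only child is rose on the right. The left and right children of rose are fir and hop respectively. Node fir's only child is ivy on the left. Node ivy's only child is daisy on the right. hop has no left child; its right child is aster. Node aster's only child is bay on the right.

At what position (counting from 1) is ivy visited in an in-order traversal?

In-order visits the left subtree, then the node, then the right subtree.
At fern: go left to lime.
  At lime: no left child.
  Visit lime.
  At lime: go right to rose.
    At rose: go left to fir.
      At fir: go left to ivy.
        At ivy: no left child.
        Visit ivy.
        At ivy: go right to daisy.
          daisy is a leaf — visit daisy.
      Visit fir.
      At fir: no right child.
    Visit rose.
    At rose: go right to hop.
      At hop: no left child.
      Visit hop.
      At hop: go right to aster.
        At aster: no left child.
        Visit aster.
        At aster: go right to bay.
          bay is a leaf — visit bay.
Visit fern.
At fern: no right child.
Full in-order sequence: lime, ivy, daisy, fir, rose, hop, aster, bay, fern.

2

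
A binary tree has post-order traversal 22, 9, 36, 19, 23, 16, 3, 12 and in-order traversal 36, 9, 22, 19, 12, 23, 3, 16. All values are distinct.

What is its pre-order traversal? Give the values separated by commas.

The last element of post-order is the root; it splits in-order into left and right subtrees.
Root 12: left subtree has 4 nodes {36, 9, 22, 19}, right has 3 {23, 3, 16}.
  Root 19: left subtree has 3 nodes {36, 9, 22}, right has 0 { }.
    Root 36: left subtree has 0 nodes { }, right has 2 {9, 22}.
      Root 9: left subtree has 0 nodes { }, right has 1 {22}.
  Root 3: left subtree has 1 node {23}, right has 1 {16}.

12, 19, 36, 9, 22, 3, 23, 16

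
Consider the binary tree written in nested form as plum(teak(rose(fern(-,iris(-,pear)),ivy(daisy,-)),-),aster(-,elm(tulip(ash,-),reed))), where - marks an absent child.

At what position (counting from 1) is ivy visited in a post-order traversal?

5

Post-order visits the left subtree, then the right subtree, then the node.
At plum: go left to teak.
  At teak: go left to rose.
    At rose: go left to fern.
      At fern: no left child.
      At fern: go right to iris.
        At iris: no left child.
        At iris: go right to pear.
          pear is a leaf — visit pear.
        Visit iris.
      Visit fern.
    At rose: go right to ivy.
      At ivy: go left to daisy.
        daisy is a leaf — visit daisy.
      At ivy: no right child.
      Visit ivy.
    Visit rose.
  At teak: no right child.
  Visit teak.
At plum: go right to aster.
  At aster: no left child.
  At aster: go right to elm.
    At elm: go left to tulip.
      At tulip: go left to ash.
        ash is a leaf — visit ash.
      At tulip: no right child.
      Visit tulip.
    At elm: go right to reed.
      reed is a leaf — visit reed.
    Visit elm.
  Visit aster.
Visit plum.
Full post-order sequence: pear, iris, fern, daisy, ivy, rose, teak, ash, tulip, reed, elm, aster, plum.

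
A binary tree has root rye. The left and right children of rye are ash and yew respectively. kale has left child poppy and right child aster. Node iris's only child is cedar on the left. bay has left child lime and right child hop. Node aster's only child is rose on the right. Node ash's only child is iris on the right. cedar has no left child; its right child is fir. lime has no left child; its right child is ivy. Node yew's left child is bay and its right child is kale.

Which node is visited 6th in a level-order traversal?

Level-order visits nodes level by level from the root, left to right within each level.
Level 0: rye
Level 1: ash, yew
Level 2: iris, bay, kale
Level 3: cedar, lime, hop, poppy, aster
Level 4: fir, ivy, rose
Full level-order sequence: rye, ash, yew, iris, bay, kale, cedar, lime, hop, poppy, aster, fir, ivy, rose.

kale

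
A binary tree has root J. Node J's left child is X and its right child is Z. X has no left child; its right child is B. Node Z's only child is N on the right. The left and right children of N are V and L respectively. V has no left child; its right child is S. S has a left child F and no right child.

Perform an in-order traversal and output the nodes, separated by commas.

X, B, J, Z, V, F, S, N, L

In-order visits the left subtree, then the node, then the right subtree.
At J: go left to X.
  At X: no left child.
  Visit X.
  At X: go right to B.
    B is a leaf — visit B.
Visit J.
At J: go right to Z.
  At Z: no left child.
  Visit Z.
  At Z: go right to N.
    At N: go left to V.
      At V: no left child.
      Visit V.
      At V: go right to S.
        At S: go left to F.
          F is a leaf — visit F.
        Visit S.
        At S: no right child.
    Visit N.
    At N: go right to L.
      L is a leaf — visit L.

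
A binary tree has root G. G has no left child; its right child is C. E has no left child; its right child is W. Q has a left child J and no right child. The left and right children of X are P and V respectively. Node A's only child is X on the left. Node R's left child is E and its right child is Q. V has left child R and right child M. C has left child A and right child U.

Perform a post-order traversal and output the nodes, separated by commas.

P, W, E, J, Q, R, M, V, X, A, U, C, G

Post-order visits the left subtree, then the right subtree, then the node.
At G: no left child.
At G: go right to C.
  At C: go left to A.
    At A: go left to X.
      At X: go left to P.
        P is a leaf — visit P.
      At X: go right to V.
        At V: go left to R.
          At R: go left to E.
            At E: no left child.
            At E: go right to W.
              W is a leaf — visit W.
            Visit E.
          At R: go right to Q.
            At Q: go left to J.
              J is a leaf — visit J.
            At Q: no right child.
            Visit Q.
          Visit R.
        At V: go right to M.
          M is a leaf — visit M.
        Visit V.
      Visit X.
    At A: no right child.
    Visit A.
  At C: go right to U.
    U is a leaf — visit U.
  Visit C.
Visit G.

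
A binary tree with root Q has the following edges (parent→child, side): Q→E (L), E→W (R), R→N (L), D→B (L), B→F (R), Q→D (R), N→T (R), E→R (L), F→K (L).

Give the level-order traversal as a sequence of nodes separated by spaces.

Level-order visits nodes level by level from the root, left to right within each level.
Level 0: Q
Level 1: E, D
Level 2: R, W, B
Level 3: N, F
Level 4: T, K

Q E D R W B N F T K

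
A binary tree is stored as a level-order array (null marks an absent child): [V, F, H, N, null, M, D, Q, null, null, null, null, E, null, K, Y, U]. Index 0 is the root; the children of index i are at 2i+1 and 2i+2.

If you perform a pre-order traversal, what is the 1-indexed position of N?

3

Pre-order visits the node, then its left subtree, then its right subtree.
Visit V.
At V: go left to F.
  Visit F.
  At F: go left to N.
    Visit N.
    At N: go left to Q.
      Visit Q.
      At Q: go left to Y.
        Y is a leaf — visit Y.
      At Q: go right to U.
        U is a leaf — visit U.
    At N: no right child.
  At F: no right child.
At V: go right to H.
  Visit H.
  At H: go left to M.
    Visit M.
    At M: no left child.
    At M: go right to E.
      E is a leaf — visit E.
  At H: go right to D.
    Visit D.
    At D: no left child.
    At D: go right to K.
      K is a leaf — visit K.
Full pre-order sequence: V, F, N, Q, Y, U, H, M, E, D, K.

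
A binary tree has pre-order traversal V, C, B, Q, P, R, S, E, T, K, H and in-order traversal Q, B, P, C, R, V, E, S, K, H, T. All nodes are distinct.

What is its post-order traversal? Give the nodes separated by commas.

The first element of pre-order is the root; it splits in-order into left and right subtrees.
Root V: left subtree has 5 nodes {Q, B, P, C, R}, right has 5 {E, S, K, H, T}.
  Root C: left subtree has 3 nodes {Q, B, P}, right has 1 {R}.
    Root B: left subtree has 1 node {Q}, right has 1 {P}.
  Root S: left subtree has 1 node {E}, right has 3 {K, H, T}.
    Root T: left subtree has 2 nodes {K, H}, right has 0 { }.
      Root K: left subtree has 0 nodes { }, right has 1 {H}.

Q, P, B, R, C, E, H, K, T, S, V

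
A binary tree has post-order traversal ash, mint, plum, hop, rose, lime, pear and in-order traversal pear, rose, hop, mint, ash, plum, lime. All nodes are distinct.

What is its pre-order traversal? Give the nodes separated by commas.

The last element of post-order is the root; it splits in-order into left and right subtrees.
Root pear: left subtree has 0 nodes { }, right has 6 {rose, hop, mint, ash, plum, lime}.
  Root lime: left subtree has 5 nodes {rose, hop, mint, ash, plum}, right has 0 { }.
    Root rose: left subtree has 0 nodes { }, right has 4 {hop, mint, ash, plum}.
      Root hop: left subtree has 0 nodes { }, right has 3 {mint, ash, plum}.
        Root plum: left subtree has 2 nodes {mint, ash}, right has 0 { }.
          Root mint: left subtree has 0 nodes { }, right has 1 {ash}.

pear, lime, rose, hop, plum, mint, ash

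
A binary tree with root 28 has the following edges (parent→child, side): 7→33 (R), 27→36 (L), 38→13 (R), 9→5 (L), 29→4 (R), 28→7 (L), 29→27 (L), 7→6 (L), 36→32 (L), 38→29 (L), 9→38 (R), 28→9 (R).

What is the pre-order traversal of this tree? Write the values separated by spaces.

28 7 6 33 9 5 38 29 27 36 32 4 13

Pre-order visits the node, then its left subtree, then its right subtree.
Visit 28.
At 28: go left to 7.
  Visit 7.
  At 7: go left to 6.
    6 is a leaf — visit 6.
  At 7: go right to 33.
    33 is a leaf — visit 33.
At 28: go right to 9.
  Visit 9.
  At 9: go left to 5.
    5 is a leaf — visit 5.
  At 9: go right to 38.
    Visit 38.
    At 38: go left to 29.
      Visit 29.
      At 29: go left to 27.
        Visit 27.
        At 27: go left to 36.
          Visit 36.
          At 36: go left to 32.
            32 is a leaf — visit 32.
          At 36: no right child.
        At 27: no right child.
      At 29: go right to 4.
        4 is a leaf — visit 4.
    At 38: go right to 13.
      13 is a leaf — visit 13.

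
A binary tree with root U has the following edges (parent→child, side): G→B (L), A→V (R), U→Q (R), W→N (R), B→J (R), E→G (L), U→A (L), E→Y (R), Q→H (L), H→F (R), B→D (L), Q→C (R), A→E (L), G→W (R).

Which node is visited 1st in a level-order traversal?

U

Level-order visits nodes level by level from the root, left to right within each level.
Level 0: U
Level 1: A, Q
Level 2: E, V, H, C
Level 3: G, Y, F
Level 4: B, W
Level 5: D, J, N
Full level-order sequence: U, A, Q, E, V, H, C, G, Y, F, B, W, D, J, N.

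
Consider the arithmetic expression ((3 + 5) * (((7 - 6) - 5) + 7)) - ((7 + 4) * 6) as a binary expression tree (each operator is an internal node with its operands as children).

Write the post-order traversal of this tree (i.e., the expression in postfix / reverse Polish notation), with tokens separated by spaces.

Post-order on an expression tree gives postfix notation: for each operator, emit left operand, right operand, then the operator.

3 5 + 7 6 - 5 - 7 + * 7 4 + 6 * -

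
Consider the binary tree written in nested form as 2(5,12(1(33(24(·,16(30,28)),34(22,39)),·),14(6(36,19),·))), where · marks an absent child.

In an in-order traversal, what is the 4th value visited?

30

In-order visits the left subtree, then the node, then the right subtree.
At 2: go left to 5.
  5 is a leaf — visit 5.
Visit 2.
At 2: go right to 12.
  At 12: go left to 1.
    At 1: go left to 33.
      At 33: go left to 24.
        At 24: no left child.
        Visit 24.
        At 24: go right to 16.
          At 16: go left to 30.
            30 is a leaf — visit 30.
          Visit 16.
          At 16: go right to 28.
            28 is a leaf — visit 28.
      Visit 33.
      At 33: go right to 34.
        At 34: go left to 22.
          22 is a leaf — visit 22.
        Visit 34.
        At 34: go right to 39.
          39 is a leaf — visit 39.
    Visit 1.
    At 1: no right child.
  Visit 12.
  At 12: go right to 14.
    At 14: go left to 6.
      At 6: go left to 36.
        36 is a leaf — visit 36.
      Visit 6.
      At 6: go right to 19.
        19 is a leaf — visit 19.
    Visit 14.
    At 14: no right child.
Full in-order sequence: 5, 2, 24, 30, 16, 28, 33, 22, 34, 39, 1, 12, 36, 6, 19, 14.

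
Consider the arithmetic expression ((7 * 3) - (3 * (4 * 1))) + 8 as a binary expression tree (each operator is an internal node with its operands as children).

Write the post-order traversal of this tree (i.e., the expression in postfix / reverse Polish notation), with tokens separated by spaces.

7 3 * 3 4 1 * * - 8 +

Post-order on an expression tree gives postfix notation: for each operator, emit left operand, right operand, then the operator.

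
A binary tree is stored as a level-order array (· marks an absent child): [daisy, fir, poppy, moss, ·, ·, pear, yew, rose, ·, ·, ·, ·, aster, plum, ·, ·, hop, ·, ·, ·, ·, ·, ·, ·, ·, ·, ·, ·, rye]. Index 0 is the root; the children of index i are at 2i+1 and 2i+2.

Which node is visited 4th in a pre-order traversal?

Pre-order visits the node, then its left subtree, then its right subtree.
Visit daisy.
At daisy: go left to fir.
  Visit fir.
  At fir: go left to moss.
    Visit moss.
    At moss: go left to yew.
      yew is a leaf — visit yew.
    At moss: go right to rose.
      Visit rose.
      At rose: go left to hop.
        hop is a leaf — visit hop.
      At rose: no right child.
  At fir: no right child.
At daisy: go right to poppy.
  Visit poppy.
  At poppy: no left child.
  At poppy: go right to pear.
    Visit pear.
    At pear: go left to aster.
      aster is a leaf — visit aster.
    At pear: go right to plum.
      Visit plum.
      At plum: go left to rye.
        rye is a leaf — visit rye.
      At plum: no right child.
Full pre-order sequence: daisy, fir, moss, yew, rose, hop, poppy, pear, aster, plum, rye.

yew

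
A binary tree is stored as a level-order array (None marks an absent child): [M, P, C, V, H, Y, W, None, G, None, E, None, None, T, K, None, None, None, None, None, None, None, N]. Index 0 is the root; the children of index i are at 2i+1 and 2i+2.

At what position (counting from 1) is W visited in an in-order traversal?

11

In-order visits the left subtree, then the node, then the right subtree.
At M: go left to P.
  At P: go left to V.
    At V: no left child.
    Visit V.
    At V: go right to G.
      G is a leaf — visit G.
  Visit P.
  At P: go right to H.
    At H: no left child.
    Visit H.
    At H: go right to E.
      At E: no left child.
      Visit E.
      At E: go right to N.
        N is a leaf — visit N.
Visit M.
At M: go right to C.
  At C: go left to Y.
    Y is a leaf — visit Y.
  Visit C.
  At C: go right to W.
    At W: go left to T.
      T is a leaf — visit T.
    Visit W.
    At W: go right to K.
      K is a leaf — visit K.
Full in-order sequence: V, G, P, H, E, N, M, Y, C, T, W, K.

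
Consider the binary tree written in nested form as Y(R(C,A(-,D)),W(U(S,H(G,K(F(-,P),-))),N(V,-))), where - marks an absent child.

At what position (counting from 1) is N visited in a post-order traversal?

13

Post-order visits the left subtree, then the right subtree, then the node.
At Y: go left to R.
  At R: go left to C.
    C is a leaf — visit C.
  At R: go right to A.
    At A: no left child.
    At A: go right to D.
      D is a leaf — visit D.
    Visit A.
  Visit R.
At Y: go right to W.
  At W: go left to U.
    At U: go left to S.
      S is a leaf — visit S.
    At U: go right to H.
      At H: go left to G.
        G is a leaf — visit G.
      At H: go right to K.
        At K: go left to F.
          At F: no left child.
          At F: go right to P.
            P is a leaf — visit P.
          Visit F.
        At K: no right child.
        Visit K.
      Visit H.
    Visit U.
  At W: go right to N.
    At N: go left to V.
      V is a leaf — visit V.
    At N: no right child.
    Visit N.
  Visit W.
Visit Y.
Full post-order sequence: C, D, A, R, S, G, P, F, K, H, U, V, N, W, Y.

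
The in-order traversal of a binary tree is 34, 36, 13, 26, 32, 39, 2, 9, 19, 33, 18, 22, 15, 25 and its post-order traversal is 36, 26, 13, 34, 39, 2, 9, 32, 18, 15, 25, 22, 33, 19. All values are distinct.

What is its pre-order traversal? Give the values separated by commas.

19, 32, 34, 13, 36, 26, 9, 2, 39, 33, 22, 18, 25, 15

The last element of post-order is the root; it splits in-order into left and right subtrees.
Root 19: left subtree has 8 nodes {34, 36, 13, 26, 32, 39, 2, 9}, right has 5 {33, 18, 22, 15, 25}.
  Root 32: left subtree has 4 nodes {34, 36, 13, 26}, right has 3 {39, 2, 9}.
    Root 34: left subtree has 0 nodes { }, right has 3 {36, 13, 26}.
      Root 13: left subtree has 1 node {36}, right has 1 {26}.
    Root 9: left subtree has 2 nodes {39, 2}, right has 0 { }.
      Root 2: left subtree has 1 node {39}, right has 0 { }.
  Root 33: left subtree has 0 nodes { }, right has 4 {18, 22, 15, 25}.
    Root 22: left subtree has 1 node {18}, right has 2 {15, 25}.
      Root 25: left subtree has 1 node {15}, right has 0 { }.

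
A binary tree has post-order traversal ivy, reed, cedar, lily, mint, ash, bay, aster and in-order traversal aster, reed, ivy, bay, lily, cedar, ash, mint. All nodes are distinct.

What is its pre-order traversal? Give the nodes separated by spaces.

The last element of post-order is the root; it splits in-order into left and right subtrees.
Root aster: left subtree has 0 nodes { }, right has 7 {reed, ivy, bay, lily, cedar, ash, mint}.
  Root bay: left subtree has 2 nodes {reed, ivy}, right has 4 {lily, cedar, ash, mint}.
    Root reed: left subtree has 0 nodes { }, right has 1 {ivy}.
    Root ash: left subtree has 2 nodes {lily, cedar}, right has 1 {mint}.
      Root lily: left subtree has 0 nodes { }, right has 1 {cedar}.

aster bay reed ivy ash lily cedar mint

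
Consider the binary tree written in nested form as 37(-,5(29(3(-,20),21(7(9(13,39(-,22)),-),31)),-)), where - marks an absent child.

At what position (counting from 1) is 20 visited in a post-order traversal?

1

Post-order visits the left subtree, then the right subtree, then the node.
At 37: no left child.
At 37: go right to 5.
  At 5: go left to 29.
    At 29: go left to 3.
      At 3: no left child.
      At 3: go right to 20.
        20 is a leaf — visit 20.
      Visit 3.
    At 29: go right to 21.
      At 21: go left to 7.
        At 7: go left to 9.
          At 9: go left to 13.
            13 is a leaf — visit 13.
          At 9: go right to 39.
            At 39: no left child.
            At 39: go right to 22.
              22 is a leaf — visit 22.
            Visit 39.
          Visit 9.
        At 7: no right child.
        Visit 7.
      At 21: go right to 31.
        31 is a leaf — visit 31.
      Visit 21.
    Visit 29.
  At 5: no right child.
  Visit 5.
Visit 37.
Full post-order sequence: 20, 3, 13, 22, 39, 9, 7, 31, 21, 29, 5, 37.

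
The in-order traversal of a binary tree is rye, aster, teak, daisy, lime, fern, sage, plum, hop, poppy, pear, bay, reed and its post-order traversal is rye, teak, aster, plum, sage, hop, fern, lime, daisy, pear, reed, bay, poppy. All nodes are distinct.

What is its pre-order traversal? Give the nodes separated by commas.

The last element of post-order is the root; it splits in-order into left and right subtrees.
Root poppy: left subtree has 9 nodes {rye, aster, teak, daisy, lime, fern, sage, plum, hop}, right has 3 {pear, bay, reed}.
  Root daisy: left subtree has 3 nodes {rye, aster, teak}, right has 5 {lime, fern, sage, plum, hop}.
    Root aster: left subtree has 1 node {rye}, right has 1 {teak}.
    Root lime: left subtree has 0 nodes { }, right has 4 {fern, sage, plum, hop}.
      Root fern: left subtree has 0 nodes { }, right has 3 {sage, plum, hop}.
        Root hop: left subtree has 2 nodes {sage, plum}, right has 0 { }.
          Root sage: left subtree has 0 nodes { }, right has 1 {plum}.
  Root bay: left subtree has 1 node {pear}, right has 1 {reed}.

poppy, daisy, aster, rye, teak, lime, fern, hop, sage, plum, bay, pear, reed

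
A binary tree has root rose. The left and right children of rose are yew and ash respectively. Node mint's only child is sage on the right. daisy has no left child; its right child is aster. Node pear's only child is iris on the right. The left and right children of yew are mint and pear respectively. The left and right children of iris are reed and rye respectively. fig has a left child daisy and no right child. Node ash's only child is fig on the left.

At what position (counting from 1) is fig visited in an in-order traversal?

11

In-order visits the left subtree, then the node, then the right subtree.
At rose: go left to yew.
  At yew: go left to mint.
    At mint: no left child.
    Visit mint.
    At mint: go right to sage.
      sage is a leaf — visit sage.
  Visit yew.
  At yew: go right to pear.
    At pear: no left child.
    Visit pear.
    At pear: go right to iris.
      At iris: go left to reed.
        reed is a leaf — visit reed.
      Visit iris.
      At iris: go right to rye.
        rye is a leaf — visit rye.
Visit rose.
At rose: go right to ash.
  At ash: go left to fig.
    At fig: go left to daisy.
      At daisy: no left child.
      Visit daisy.
      At daisy: go right to aster.
        aster is a leaf — visit aster.
    Visit fig.
    At fig: no right child.
  Visit ash.
  At ash: no right child.
Full in-order sequence: mint, sage, yew, pear, reed, iris, rye, rose, daisy, aster, fig, ash.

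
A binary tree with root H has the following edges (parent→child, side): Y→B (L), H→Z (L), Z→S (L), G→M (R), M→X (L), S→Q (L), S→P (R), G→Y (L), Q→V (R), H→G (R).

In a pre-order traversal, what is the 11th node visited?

Pre-order visits the node, then its left subtree, then its right subtree.
Visit H.
At H: go left to Z.
  Visit Z.
  At Z: go left to S.
    Visit S.
    At S: go left to Q.
      Visit Q.
      At Q: no left child.
      At Q: go right to V.
        V is a leaf — visit V.
    At S: go right to P.
      P is a leaf — visit P.
  At Z: no right child.
At H: go right to G.
  Visit G.
  At G: go left to Y.
    Visit Y.
    At Y: go left to B.
      B is a leaf — visit B.
    At Y: no right child.
  At G: go right to M.
    Visit M.
    At M: go left to X.
      X is a leaf — visit X.
    At M: no right child.
Full pre-order sequence: H, Z, S, Q, V, P, G, Y, B, M, X.

X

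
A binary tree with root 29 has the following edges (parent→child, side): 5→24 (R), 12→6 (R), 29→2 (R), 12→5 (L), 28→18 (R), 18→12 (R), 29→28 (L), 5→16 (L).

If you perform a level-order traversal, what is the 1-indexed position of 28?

2

Level-order visits nodes level by level from the root, left to right within each level.
Level 0: 29
Level 1: 28, 2
Level 2: 18
Level 3: 12
Level 4: 5, 6
Level 5: 16, 24
Full level-order sequence: 29, 28, 2, 18, 12, 5, 6, 16, 24.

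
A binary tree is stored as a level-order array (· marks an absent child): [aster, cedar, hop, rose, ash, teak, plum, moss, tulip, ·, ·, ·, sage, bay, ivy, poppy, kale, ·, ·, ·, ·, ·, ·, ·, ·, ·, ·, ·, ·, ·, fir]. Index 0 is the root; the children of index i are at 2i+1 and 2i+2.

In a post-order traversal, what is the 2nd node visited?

kale

Post-order visits the left subtree, then the right subtree, then the node.
At aster: go left to cedar.
  At cedar: go left to rose.
    At rose: go left to moss.
      At moss: go left to poppy.
        poppy is a leaf — visit poppy.
      At moss: go right to kale.
        kale is a leaf — visit kale.
      Visit moss.
    At rose: go right to tulip.
      tulip is a leaf — visit tulip.
    Visit rose.
  At cedar: go right to ash.
    ash is a leaf — visit ash.
  Visit cedar.
At aster: go right to hop.
  At hop: go left to teak.
    At teak: no left child.
    At teak: go right to sage.
      sage is a leaf — visit sage.
    Visit teak.
  At hop: go right to plum.
    At plum: go left to bay.
      bay is a leaf — visit bay.
    At plum: go right to ivy.
      At ivy: no left child.
      At ivy: go right to fir.
        fir is a leaf — visit fir.
      Visit ivy.
    Visit plum.
  Visit hop.
Visit aster.
Full post-order sequence: poppy, kale, moss, tulip, rose, ash, cedar, sage, teak, bay, fir, ivy, plum, hop, aster.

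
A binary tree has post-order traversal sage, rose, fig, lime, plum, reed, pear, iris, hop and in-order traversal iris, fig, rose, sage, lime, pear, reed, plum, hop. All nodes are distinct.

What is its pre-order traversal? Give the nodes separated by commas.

The last element of post-order is the root; it splits in-order into left and right subtrees.
Root hop: left subtree has 8 nodes {iris, fig, rose, sage, lime, pear, reed, plum}, right has 0 { }.
  Root iris: left subtree has 0 nodes { }, right has 7 {fig, rose, sage, lime, pear, reed, plum}.
    Root pear: left subtree has 4 nodes {fig, rose, sage, lime}, right has 2 {reed, plum}.
      Root lime: left subtree has 3 nodes {fig, rose, sage}, right has 0 { }.
        Root fig: left subtree has 0 nodes { }, right has 2 {rose, sage}.
          Root rose: left subtree has 0 nodes { }, right has 1 {sage}.
      Root reed: left subtree has 0 nodes { }, right has 1 {plum}.

hop, iris, pear, lime, fig, rose, sage, reed, plum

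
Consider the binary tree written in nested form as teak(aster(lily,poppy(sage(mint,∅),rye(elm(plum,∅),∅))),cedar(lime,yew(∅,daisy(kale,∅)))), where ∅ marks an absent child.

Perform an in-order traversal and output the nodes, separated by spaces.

lily aster mint sage poppy plum elm rye teak lime cedar yew kale daisy

In-order visits the left subtree, then the node, then the right subtree.
At teak: go left to aster.
  At aster: go left to lily.
    lily is a leaf — visit lily.
  Visit aster.
  At aster: go right to poppy.
    At poppy: go left to sage.
      At sage: go left to mint.
        mint is a leaf — visit mint.
      Visit sage.
      At sage: no right child.
    Visit poppy.
    At poppy: go right to rye.
      At rye: go left to elm.
        At elm: go left to plum.
          plum is a leaf — visit plum.
        Visit elm.
        At elm: no right child.
      Visit rye.
      At rye: no right child.
Visit teak.
At teak: go right to cedar.
  At cedar: go left to lime.
    lime is a leaf — visit lime.
  Visit cedar.
  At cedar: go right to yew.
    At yew: no left child.
    Visit yew.
    At yew: go right to daisy.
      At daisy: go left to kale.
        kale is a leaf — visit kale.
      Visit daisy.
      At daisy: no right child.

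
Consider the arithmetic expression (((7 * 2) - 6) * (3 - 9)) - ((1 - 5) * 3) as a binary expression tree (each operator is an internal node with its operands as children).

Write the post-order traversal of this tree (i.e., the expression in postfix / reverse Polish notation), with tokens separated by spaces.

7 2 * 6 - 3 9 - * 1 5 - 3 * -

Post-order on an expression tree gives postfix notation: for each operator, emit left operand, right operand, then the operator.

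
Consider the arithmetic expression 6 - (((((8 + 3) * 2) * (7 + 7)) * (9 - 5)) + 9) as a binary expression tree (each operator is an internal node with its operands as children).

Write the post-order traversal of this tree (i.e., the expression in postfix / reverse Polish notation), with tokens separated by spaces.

Post-order on an expression tree gives postfix notation: for each operator, emit left operand, right operand, then the operator.

6 8 3 + 2 * 7 7 + * 9 5 - * 9 + -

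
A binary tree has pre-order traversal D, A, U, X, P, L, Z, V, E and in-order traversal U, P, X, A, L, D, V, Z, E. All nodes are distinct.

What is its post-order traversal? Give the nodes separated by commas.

P, X, U, L, A, V, E, Z, D

The first element of pre-order is the root; it splits in-order into left and right subtrees.
Root D: left subtree has 5 nodes {U, P, X, A, L}, right has 3 {V, Z, E}.
  Root A: left subtree has 3 nodes {U, P, X}, right has 1 {L}.
    Root U: left subtree has 0 nodes { }, right has 2 {P, X}.
      Root X: left subtree has 1 node {P}, right has 0 { }.
  Root Z: left subtree has 1 node {V}, right has 1 {E}.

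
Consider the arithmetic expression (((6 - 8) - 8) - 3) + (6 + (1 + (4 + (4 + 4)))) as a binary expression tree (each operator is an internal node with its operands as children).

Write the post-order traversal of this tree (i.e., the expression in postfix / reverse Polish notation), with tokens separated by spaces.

Post-order on an expression tree gives postfix notation: for each operator, emit left operand, right operand, then the operator.

6 8 - 8 - 3 - 6 1 4 4 4 + + + + +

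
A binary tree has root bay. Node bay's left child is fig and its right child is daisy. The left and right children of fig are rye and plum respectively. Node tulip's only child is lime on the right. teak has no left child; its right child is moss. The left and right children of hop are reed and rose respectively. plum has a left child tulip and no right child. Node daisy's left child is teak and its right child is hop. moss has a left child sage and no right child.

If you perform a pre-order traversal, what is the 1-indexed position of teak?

8

Pre-order visits the node, then its left subtree, then its right subtree.
Visit bay.
At bay: go left to fig.
  Visit fig.
  At fig: go left to rye.
    rye is a leaf — visit rye.
  At fig: go right to plum.
    Visit plum.
    At plum: go left to tulip.
      Visit tulip.
      At tulip: no left child.
      At tulip: go right to lime.
        lime is a leaf — visit lime.
    At plum: no right child.
At bay: go right to daisy.
  Visit daisy.
  At daisy: go left to teak.
    Visit teak.
    At teak: no left child.
    At teak: go right to moss.
      Visit moss.
      At moss: go left to sage.
        sage is a leaf — visit sage.
      At moss: no right child.
  At daisy: go right to hop.
    Visit hop.
    At hop: go left to reed.
      reed is a leaf — visit reed.
    At hop: go right to rose.
      rose is a leaf — visit rose.
Full pre-order sequence: bay, fig, rye, plum, tulip, lime, daisy, teak, moss, sage, hop, reed, rose.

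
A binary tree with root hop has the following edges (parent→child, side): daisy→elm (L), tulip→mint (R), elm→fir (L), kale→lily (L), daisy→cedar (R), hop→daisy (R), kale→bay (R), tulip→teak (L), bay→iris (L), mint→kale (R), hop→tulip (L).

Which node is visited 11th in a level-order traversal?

bay

Level-order visits nodes level by level from the root, left to right within each level.
Level 0: hop
Level 1: tulip, daisy
Level 2: teak, mint, elm, cedar
Level 3: kale, fir
Level 4: lily, bay
Level 5: iris
Full level-order sequence: hop, tulip, daisy, teak, mint, elm, cedar, kale, fir, lily, bay, iris.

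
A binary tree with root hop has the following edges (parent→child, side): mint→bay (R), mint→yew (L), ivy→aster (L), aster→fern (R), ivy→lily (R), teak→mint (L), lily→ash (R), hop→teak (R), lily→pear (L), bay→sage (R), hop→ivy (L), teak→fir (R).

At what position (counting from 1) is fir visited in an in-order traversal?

13

In-order visits the left subtree, then the node, then the right subtree.
At hop: go left to ivy.
  At ivy: go left to aster.
    At aster: no left child.
    Visit aster.
    At aster: go right to fern.
      fern is a leaf — visit fern.
  Visit ivy.
  At ivy: go right to lily.
    At lily: go left to pear.
      pear is a leaf — visit pear.
    Visit lily.
    At lily: go right to ash.
      ash is a leaf — visit ash.
Visit hop.
At hop: go right to teak.
  At teak: go left to mint.
    At mint: go left to yew.
      yew is a leaf — visit yew.
    Visit mint.
    At mint: go right to bay.
      At bay: no left child.
      Visit bay.
      At bay: go right to sage.
        sage is a leaf — visit sage.
  Visit teak.
  At teak: go right to fir.
    fir is a leaf — visit fir.
Full in-order sequence: aster, fern, ivy, pear, lily, ash, hop, yew, mint, bay, sage, teak, fir.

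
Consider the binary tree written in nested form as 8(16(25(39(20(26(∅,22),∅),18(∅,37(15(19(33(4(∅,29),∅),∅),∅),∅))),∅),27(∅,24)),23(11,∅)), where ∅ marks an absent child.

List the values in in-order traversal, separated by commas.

26, 22, 20, 39, 18, 4, 29, 33, 19, 15, 37, 25, 16, 27, 24, 8, 11, 23

In-order visits the left subtree, then the node, then the right subtree.
At 8: go left to 16.
  At 16: go left to 25.
    At 25: go left to 39.
      At 39: go left to 20.
        At 20: go left to 26.
          At 26: no left child.
          Visit 26.
          At 26: go right to 22.
            22 is a leaf — visit 22.
        Visit 20.
        At 20: no right child.
      Visit 39.
      At 39: go right to 18.
        At 18: no left child.
        Visit 18.
        At 18: go right to 37.
          At 37: go left to 15.
            At 15: go left to 19.
              At 19: go left to 33.
                At 33: go left to 4.
                  At 4: no left child.
                  Visit 4.
                  At 4: go right to 29.
                    29 is a leaf — visit 29.
                Visit 33.
                At 33: no right child.
              Visit 19.
              At 19: no right child.
            Visit 15.
            At 15: no right child.
          Visit 37.
          At 37: no right child.
    Visit 25.
    At 25: no right child.
  Visit 16.
  At 16: go right to 27.
    At 27: no left child.
    Visit 27.
    At 27: go right to 24.
      24 is a leaf — visit 24.
Visit 8.
At 8: go right to 23.
  At 23: go left to 11.
    11 is a leaf — visit 11.
  Visit 23.
  At 23: no right child.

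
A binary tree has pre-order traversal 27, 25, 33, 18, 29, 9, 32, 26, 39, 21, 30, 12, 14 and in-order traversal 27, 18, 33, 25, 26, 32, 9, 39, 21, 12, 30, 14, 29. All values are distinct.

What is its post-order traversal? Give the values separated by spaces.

The first element of pre-order is the root; it splits in-order into left and right subtrees.
Root 27: left subtree has 0 nodes { }, right has 12 {18, 33, 25, 26, 32, 9, 39, 21, 12, 30, 14, 29}.
  Root 25: left subtree has 2 nodes {18, 33}, right has 9 {26, 32, 9, 39, 21, 12, 30, 14, 29}.
    Root 33: left subtree has 1 node {18}, right has 0 { }.
    Root 29: left subtree has 8 nodes {26, 32, 9, 39, 21, 12, 30, 14}, right has 0 { }.
      Root 9: left subtree has 2 nodes {26, 32}, right has 5 {39, 21, 12, 30, 14}.
        Root 32: left subtree has 1 node {26}, right has 0 { }.
        Root 39: left subtree has 0 nodes { }, right has 4 {21, 12, 30, 14}.
          Root 21: left subtree has 0 nodes { }, right has 3 {12, 30, 14}.
            Root 30: left subtree has 1 node {12}, right has 1 {14}.

18 33 26 32 12 14 30 21 39 9 29 25 27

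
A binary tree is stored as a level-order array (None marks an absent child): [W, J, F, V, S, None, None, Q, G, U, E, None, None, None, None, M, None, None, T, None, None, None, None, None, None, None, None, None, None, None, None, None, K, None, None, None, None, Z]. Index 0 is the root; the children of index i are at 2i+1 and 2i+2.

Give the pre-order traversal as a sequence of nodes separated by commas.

Pre-order visits the node, then its left subtree, then its right subtree.
Visit W.
At W: go left to J.
  Visit J.
  At J: go left to V.
    Visit V.
    At V: go left to Q.
      Visit Q.
      At Q: go left to M.
        Visit M.
        At M: no left child.
        At M: go right to K.
          K is a leaf — visit K.
      At Q: no right child.
    At V: go right to G.
      Visit G.
      At G: no left child.
      At G: go right to T.
        Visit T.
        At T: go left to Z.
          Z is a leaf — visit Z.
        At T: no right child.
  At J: go right to S.
    Visit S.
    At S: go left to U.
      U is a leaf — visit U.
    At S: go right to E.
      E is a leaf — visit E.
At W: go right to F.
  F is a leaf — visit F.

W, J, V, Q, M, K, G, T, Z, S, U, E, F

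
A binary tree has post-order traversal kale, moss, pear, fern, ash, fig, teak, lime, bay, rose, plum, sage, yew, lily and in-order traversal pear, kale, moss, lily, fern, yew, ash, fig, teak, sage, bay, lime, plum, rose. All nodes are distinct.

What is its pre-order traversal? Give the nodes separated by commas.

lily, pear, moss, kale, yew, fern, sage, teak, fig, ash, plum, bay, lime, rose

The last element of post-order is the root; it splits in-order into left and right subtrees.
Root lily: left subtree has 3 nodes {pear, kale, moss}, right has 10 {fern, yew, ash, fig, teak, sage, bay, lime, plum, rose}.
  Root pear: left subtree has 0 nodes { }, right has 2 {kale, moss}.
    Root moss: left subtree has 1 node {kale}, right has 0 { }.
  Root yew: left subtree has 1 node {fern}, right has 8 {ash, fig, teak, sage, bay, lime, plum, rose}.
    Root sage: left subtree has 3 nodes {ash, fig, teak}, right has 4 {bay, lime, plum, rose}.
      Root teak: left subtree has 2 nodes {ash, fig}, right has 0 { }.
        Root fig: left subtree has 1 node {ash}, right has 0 { }.
      Root plum: left subtree has 2 nodes {bay, lime}, right has 1 {rose}.
        Root bay: left subtree has 0 nodes { }, right has 1 {lime}.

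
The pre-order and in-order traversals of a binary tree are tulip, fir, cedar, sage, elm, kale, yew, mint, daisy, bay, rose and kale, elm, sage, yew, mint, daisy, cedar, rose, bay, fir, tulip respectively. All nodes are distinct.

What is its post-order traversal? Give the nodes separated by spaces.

The first element of pre-order is the root; it splits in-order into left and right subtrees.
Root tulip: left subtree has 10 nodes {kale, elm, sage, yew, mint, daisy, cedar, rose, bay, fir}, right has 0 { }.
  Root fir: left subtree has 9 nodes {kale, elm, sage, yew, mint, daisy, cedar, rose, bay}, right has 0 { }.
    Root cedar: left subtree has 6 nodes {kale, elm, sage, yew, mint, daisy}, right has 2 {rose, bay}.
      Root sage: left subtree has 2 nodes {kale, elm}, right has 3 {yew, mint, daisy}.
        Root elm: left subtree has 1 node {kale}, right has 0 { }.
        Root yew: left subtree has 0 nodes { }, right has 2 {mint, daisy}.
          Root mint: left subtree has 0 nodes { }, right has 1 {daisy}.
      Root bay: left subtree has 1 node {rose}, right has 0 { }.

kale elm daisy mint yew sage rose bay cedar fir tulip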